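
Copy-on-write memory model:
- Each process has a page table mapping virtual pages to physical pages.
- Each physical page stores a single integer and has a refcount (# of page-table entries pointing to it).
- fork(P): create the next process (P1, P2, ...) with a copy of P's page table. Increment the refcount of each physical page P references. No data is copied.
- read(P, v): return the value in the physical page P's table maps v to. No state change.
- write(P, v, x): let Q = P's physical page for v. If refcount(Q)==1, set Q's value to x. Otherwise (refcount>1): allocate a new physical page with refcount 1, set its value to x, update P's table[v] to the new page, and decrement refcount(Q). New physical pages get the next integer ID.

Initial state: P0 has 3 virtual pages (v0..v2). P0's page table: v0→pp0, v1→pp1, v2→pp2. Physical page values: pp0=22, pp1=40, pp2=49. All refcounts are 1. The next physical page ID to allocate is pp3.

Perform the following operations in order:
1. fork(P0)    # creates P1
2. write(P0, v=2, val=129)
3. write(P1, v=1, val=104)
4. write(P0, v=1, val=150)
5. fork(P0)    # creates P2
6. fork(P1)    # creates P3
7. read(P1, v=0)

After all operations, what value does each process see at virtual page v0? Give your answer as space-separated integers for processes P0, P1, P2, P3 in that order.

Op 1: fork(P0) -> P1. 3 ppages; refcounts: pp0:2 pp1:2 pp2:2
Op 2: write(P0, v2, 129). refcount(pp2)=2>1 -> COPY to pp3. 4 ppages; refcounts: pp0:2 pp1:2 pp2:1 pp3:1
Op 3: write(P1, v1, 104). refcount(pp1)=2>1 -> COPY to pp4. 5 ppages; refcounts: pp0:2 pp1:1 pp2:1 pp3:1 pp4:1
Op 4: write(P0, v1, 150). refcount(pp1)=1 -> write in place. 5 ppages; refcounts: pp0:2 pp1:1 pp2:1 pp3:1 pp4:1
Op 5: fork(P0) -> P2. 5 ppages; refcounts: pp0:3 pp1:2 pp2:1 pp3:2 pp4:1
Op 6: fork(P1) -> P3. 5 ppages; refcounts: pp0:4 pp1:2 pp2:2 pp3:2 pp4:2
Op 7: read(P1, v0) -> 22. No state change.
P0: v0 -> pp0 = 22
P1: v0 -> pp0 = 22
P2: v0 -> pp0 = 22
P3: v0 -> pp0 = 22

Answer: 22 22 22 22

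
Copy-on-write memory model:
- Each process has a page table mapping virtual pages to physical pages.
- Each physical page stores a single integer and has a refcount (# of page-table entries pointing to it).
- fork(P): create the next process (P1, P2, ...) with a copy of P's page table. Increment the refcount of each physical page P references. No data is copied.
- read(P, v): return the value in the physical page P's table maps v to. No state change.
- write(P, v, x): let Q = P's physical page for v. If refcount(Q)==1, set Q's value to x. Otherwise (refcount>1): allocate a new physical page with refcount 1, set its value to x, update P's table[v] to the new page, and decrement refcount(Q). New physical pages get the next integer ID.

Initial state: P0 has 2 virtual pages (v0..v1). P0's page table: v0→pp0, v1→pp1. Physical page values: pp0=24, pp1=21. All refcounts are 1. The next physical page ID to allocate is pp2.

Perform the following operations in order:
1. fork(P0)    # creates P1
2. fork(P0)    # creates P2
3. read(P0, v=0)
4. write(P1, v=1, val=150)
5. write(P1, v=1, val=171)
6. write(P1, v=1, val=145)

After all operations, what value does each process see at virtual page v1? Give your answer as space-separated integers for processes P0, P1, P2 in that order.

Op 1: fork(P0) -> P1. 2 ppages; refcounts: pp0:2 pp1:2
Op 2: fork(P0) -> P2. 2 ppages; refcounts: pp0:3 pp1:3
Op 3: read(P0, v0) -> 24. No state change.
Op 4: write(P1, v1, 150). refcount(pp1)=3>1 -> COPY to pp2. 3 ppages; refcounts: pp0:3 pp1:2 pp2:1
Op 5: write(P1, v1, 171). refcount(pp2)=1 -> write in place. 3 ppages; refcounts: pp0:3 pp1:2 pp2:1
Op 6: write(P1, v1, 145). refcount(pp2)=1 -> write in place. 3 ppages; refcounts: pp0:3 pp1:2 pp2:1
P0: v1 -> pp1 = 21
P1: v1 -> pp2 = 145
P2: v1 -> pp1 = 21

Answer: 21 145 21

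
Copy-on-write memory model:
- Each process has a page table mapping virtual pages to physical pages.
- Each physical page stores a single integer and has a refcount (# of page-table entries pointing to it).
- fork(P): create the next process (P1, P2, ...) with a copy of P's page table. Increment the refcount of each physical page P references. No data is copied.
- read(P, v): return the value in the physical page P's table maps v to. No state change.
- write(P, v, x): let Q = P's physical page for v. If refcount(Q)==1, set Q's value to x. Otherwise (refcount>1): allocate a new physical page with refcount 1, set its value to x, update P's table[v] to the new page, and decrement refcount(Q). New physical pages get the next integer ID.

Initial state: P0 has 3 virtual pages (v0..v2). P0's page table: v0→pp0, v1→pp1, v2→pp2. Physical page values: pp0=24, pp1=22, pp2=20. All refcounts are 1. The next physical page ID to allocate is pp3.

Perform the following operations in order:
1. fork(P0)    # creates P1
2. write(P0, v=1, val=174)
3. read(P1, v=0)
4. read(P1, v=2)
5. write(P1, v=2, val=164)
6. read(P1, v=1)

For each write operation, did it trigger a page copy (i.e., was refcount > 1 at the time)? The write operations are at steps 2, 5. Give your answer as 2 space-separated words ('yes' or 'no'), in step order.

Op 1: fork(P0) -> P1. 3 ppages; refcounts: pp0:2 pp1:2 pp2:2
Op 2: write(P0, v1, 174). refcount(pp1)=2>1 -> COPY to pp3. 4 ppages; refcounts: pp0:2 pp1:1 pp2:2 pp3:1
Op 3: read(P1, v0) -> 24. No state change.
Op 4: read(P1, v2) -> 20. No state change.
Op 5: write(P1, v2, 164). refcount(pp2)=2>1 -> COPY to pp4. 5 ppages; refcounts: pp0:2 pp1:1 pp2:1 pp3:1 pp4:1
Op 6: read(P1, v1) -> 22. No state change.

yes yes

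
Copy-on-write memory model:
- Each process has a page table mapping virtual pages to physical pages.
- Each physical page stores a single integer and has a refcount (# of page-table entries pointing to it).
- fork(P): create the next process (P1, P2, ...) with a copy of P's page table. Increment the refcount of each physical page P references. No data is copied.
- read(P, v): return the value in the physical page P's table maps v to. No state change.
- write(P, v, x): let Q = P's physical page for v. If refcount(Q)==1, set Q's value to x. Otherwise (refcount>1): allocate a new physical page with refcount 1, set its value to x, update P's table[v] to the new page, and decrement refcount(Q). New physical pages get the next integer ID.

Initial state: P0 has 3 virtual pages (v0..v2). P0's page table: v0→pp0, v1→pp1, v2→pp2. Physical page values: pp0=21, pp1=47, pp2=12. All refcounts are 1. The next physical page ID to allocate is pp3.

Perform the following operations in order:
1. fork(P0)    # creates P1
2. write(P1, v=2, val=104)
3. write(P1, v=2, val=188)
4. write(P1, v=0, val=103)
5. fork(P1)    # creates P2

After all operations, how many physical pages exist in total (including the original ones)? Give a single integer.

Answer: 5

Derivation:
Op 1: fork(P0) -> P1. 3 ppages; refcounts: pp0:2 pp1:2 pp2:2
Op 2: write(P1, v2, 104). refcount(pp2)=2>1 -> COPY to pp3. 4 ppages; refcounts: pp0:2 pp1:2 pp2:1 pp3:1
Op 3: write(P1, v2, 188). refcount(pp3)=1 -> write in place. 4 ppages; refcounts: pp0:2 pp1:2 pp2:1 pp3:1
Op 4: write(P1, v0, 103). refcount(pp0)=2>1 -> COPY to pp4. 5 ppages; refcounts: pp0:1 pp1:2 pp2:1 pp3:1 pp4:1
Op 5: fork(P1) -> P2. 5 ppages; refcounts: pp0:1 pp1:3 pp2:1 pp3:2 pp4:2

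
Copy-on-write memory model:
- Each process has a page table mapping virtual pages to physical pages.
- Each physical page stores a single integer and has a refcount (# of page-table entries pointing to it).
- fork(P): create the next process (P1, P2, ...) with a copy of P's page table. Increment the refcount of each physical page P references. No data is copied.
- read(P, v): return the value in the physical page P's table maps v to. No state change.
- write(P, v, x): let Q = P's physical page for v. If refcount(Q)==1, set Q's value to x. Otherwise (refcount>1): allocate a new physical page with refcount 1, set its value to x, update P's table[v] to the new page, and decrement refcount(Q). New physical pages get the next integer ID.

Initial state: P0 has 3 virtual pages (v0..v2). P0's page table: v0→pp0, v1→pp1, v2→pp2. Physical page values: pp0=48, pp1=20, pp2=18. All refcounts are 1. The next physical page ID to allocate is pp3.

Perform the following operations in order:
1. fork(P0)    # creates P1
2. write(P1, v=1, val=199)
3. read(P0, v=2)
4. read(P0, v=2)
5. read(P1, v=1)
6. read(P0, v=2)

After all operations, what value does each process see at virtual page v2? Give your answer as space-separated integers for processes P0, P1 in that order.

Answer: 18 18

Derivation:
Op 1: fork(P0) -> P1. 3 ppages; refcounts: pp0:2 pp1:2 pp2:2
Op 2: write(P1, v1, 199). refcount(pp1)=2>1 -> COPY to pp3. 4 ppages; refcounts: pp0:2 pp1:1 pp2:2 pp3:1
Op 3: read(P0, v2) -> 18. No state change.
Op 4: read(P0, v2) -> 18. No state change.
Op 5: read(P1, v1) -> 199. No state change.
Op 6: read(P0, v2) -> 18. No state change.
P0: v2 -> pp2 = 18
P1: v2 -> pp2 = 18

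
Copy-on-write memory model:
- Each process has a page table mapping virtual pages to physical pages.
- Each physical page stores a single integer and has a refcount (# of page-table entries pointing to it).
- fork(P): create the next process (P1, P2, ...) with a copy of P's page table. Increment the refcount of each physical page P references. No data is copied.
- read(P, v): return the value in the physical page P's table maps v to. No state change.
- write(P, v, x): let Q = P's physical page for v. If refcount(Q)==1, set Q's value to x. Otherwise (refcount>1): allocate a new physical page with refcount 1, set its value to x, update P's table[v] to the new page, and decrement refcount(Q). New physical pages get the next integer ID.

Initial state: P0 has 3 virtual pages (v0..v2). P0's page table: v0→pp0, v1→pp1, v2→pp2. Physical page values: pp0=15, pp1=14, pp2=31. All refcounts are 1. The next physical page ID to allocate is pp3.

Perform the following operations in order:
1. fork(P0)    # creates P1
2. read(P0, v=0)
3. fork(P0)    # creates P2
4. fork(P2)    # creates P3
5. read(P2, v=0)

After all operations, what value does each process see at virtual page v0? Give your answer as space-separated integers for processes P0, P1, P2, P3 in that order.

Answer: 15 15 15 15

Derivation:
Op 1: fork(P0) -> P1. 3 ppages; refcounts: pp0:2 pp1:2 pp2:2
Op 2: read(P0, v0) -> 15. No state change.
Op 3: fork(P0) -> P2. 3 ppages; refcounts: pp0:3 pp1:3 pp2:3
Op 4: fork(P2) -> P3. 3 ppages; refcounts: pp0:4 pp1:4 pp2:4
Op 5: read(P2, v0) -> 15. No state change.
P0: v0 -> pp0 = 15
P1: v0 -> pp0 = 15
P2: v0 -> pp0 = 15
P3: v0 -> pp0 = 15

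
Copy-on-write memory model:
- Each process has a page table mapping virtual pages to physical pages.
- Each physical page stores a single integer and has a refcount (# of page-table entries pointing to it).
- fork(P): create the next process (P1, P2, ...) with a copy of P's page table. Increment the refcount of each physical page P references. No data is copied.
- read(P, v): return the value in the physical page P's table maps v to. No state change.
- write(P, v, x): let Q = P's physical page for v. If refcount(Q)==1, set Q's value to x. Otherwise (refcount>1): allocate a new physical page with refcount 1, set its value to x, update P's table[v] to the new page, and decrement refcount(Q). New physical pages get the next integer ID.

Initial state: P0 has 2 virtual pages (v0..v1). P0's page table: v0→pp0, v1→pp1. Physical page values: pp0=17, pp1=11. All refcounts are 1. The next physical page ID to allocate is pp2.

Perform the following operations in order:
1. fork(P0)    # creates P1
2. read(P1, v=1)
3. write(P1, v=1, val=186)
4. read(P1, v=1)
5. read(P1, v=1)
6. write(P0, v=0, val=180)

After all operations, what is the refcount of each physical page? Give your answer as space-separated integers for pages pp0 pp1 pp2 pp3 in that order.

Answer: 1 1 1 1

Derivation:
Op 1: fork(P0) -> P1. 2 ppages; refcounts: pp0:2 pp1:2
Op 2: read(P1, v1) -> 11. No state change.
Op 3: write(P1, v1, 186). refcount(pp1)=2>1 -> COPY to pp2. 3 ppages; refcounts: pp0:2 pp1:1 pp2:1
Op 4: read(P1, v1) -> 186. No state change.
Op 5: read(P1, v1) -> 186. No state change.
Op 6: write(P0, v0, 180). refcount(pp0)=2>1 -> COPY to pp3. 4 ppages; refcounts: pp0:1 pp1:1 pp2:1 pp3:1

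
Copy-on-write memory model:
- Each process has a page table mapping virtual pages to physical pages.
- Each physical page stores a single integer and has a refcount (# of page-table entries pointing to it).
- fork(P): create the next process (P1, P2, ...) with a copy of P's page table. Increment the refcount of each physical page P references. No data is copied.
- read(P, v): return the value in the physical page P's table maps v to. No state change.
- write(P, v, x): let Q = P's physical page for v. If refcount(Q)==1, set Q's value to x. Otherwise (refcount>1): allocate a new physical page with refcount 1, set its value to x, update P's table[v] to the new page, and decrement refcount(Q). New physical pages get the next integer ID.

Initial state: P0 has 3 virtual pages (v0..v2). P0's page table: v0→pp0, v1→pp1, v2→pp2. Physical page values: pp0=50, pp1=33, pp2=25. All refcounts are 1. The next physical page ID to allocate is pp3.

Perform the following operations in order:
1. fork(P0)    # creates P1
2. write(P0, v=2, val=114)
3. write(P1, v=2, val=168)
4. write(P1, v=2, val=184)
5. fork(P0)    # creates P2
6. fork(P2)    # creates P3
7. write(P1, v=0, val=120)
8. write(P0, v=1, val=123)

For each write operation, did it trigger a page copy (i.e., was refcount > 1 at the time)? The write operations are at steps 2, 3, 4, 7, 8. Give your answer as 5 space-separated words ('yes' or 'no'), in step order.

Op 1: fork(P0) -> P1. 3 ppages; refcounts: pp0:2 pp1:2 pp2:2
Op 2: write(P0, v2, 114). refcount(pp2)=2>1 -> COPY to pp3. 4 ppages; refcounts: pp0:2 pp1:2 pp2:1 pp3:1
Op 3: write(P1, v2, 168). refcount(pp2)=1 -> write in place. 4 ppages; refcounts: pp0:2 pp1:2 pp2:1 pp3:1
Op 4: write(P1, v2, 184). refcount(pp2)=1 -> write in place. 4 ppages; refcounts: pp0:2 pp1:2 pp2:1 pp3:1
Op 5: fork(P0) -> P2. 4 ppages; refcounts: pp0:3 pp1:3 pp2:1 pp3:2
Op 6: fork(P2) -> P3. 4 ppages; refcounts: pp0:4 pp1:4 pp2:1 pp3:3
Op 7: write(P1, v0, 120). refcount(pp0)=4>1 -> COPY to pp4. 5 ppages; refcounts: pp0:3 pp1:4 pp2:1 pp3:3 pp4:1
Op 8: write(P0, v1, 123). refcount(pp1)=4>1 -> COPY to pp5. 6 ppages; refcounts: pp0:3 pp1:3 pp2:1 pp3:3 pp4:1 pp5:1

yes no no yes yes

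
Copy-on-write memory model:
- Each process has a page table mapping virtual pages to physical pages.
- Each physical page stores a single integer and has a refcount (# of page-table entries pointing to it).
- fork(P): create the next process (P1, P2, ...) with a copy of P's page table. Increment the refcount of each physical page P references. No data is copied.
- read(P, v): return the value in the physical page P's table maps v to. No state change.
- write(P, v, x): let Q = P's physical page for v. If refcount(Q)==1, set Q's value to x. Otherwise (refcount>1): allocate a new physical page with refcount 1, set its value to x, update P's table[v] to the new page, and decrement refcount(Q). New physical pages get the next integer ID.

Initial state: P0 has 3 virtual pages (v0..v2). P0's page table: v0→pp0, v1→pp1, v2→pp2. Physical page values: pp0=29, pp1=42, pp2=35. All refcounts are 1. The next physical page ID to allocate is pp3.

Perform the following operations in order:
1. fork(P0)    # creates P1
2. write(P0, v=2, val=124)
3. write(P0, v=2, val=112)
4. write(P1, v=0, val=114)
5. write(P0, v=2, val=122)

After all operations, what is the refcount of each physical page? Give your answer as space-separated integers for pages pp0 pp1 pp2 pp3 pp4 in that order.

Answer: 1 2 1 1 1

Derivation:
Op 1: fork(P0) -> P1. 3 ppages; refcounts: pp0:2 pp1:2 pp2:2
Op 2: write(P0, v2, 124). refcount(pp2)=2>1 -> COPY to pp3. 4 ppages; refcounts: pp0:2 pp1:2 pp2:1 pp3:1
Op 3: write(P0, v2, 112). refcount(pp3)=1 -> write in place. 4 ppages; refcounts: pp0:2 pp1:2 pp2:1 pp3:1
Op 4: write(P1, v0, 114). refcount(pp0)=2>1 -> COPY to pp4. 5 ppages; refcounts: pp0:1 pp1:2 pp2:1 pp3:1 pp4:1
Op 5: write(P0, v2, 122). refcount(pp3)=1 -> write in place. 5 ppages; refcounts: pp0:1 pp1:2 pp2:1 pp3:1 pp4:1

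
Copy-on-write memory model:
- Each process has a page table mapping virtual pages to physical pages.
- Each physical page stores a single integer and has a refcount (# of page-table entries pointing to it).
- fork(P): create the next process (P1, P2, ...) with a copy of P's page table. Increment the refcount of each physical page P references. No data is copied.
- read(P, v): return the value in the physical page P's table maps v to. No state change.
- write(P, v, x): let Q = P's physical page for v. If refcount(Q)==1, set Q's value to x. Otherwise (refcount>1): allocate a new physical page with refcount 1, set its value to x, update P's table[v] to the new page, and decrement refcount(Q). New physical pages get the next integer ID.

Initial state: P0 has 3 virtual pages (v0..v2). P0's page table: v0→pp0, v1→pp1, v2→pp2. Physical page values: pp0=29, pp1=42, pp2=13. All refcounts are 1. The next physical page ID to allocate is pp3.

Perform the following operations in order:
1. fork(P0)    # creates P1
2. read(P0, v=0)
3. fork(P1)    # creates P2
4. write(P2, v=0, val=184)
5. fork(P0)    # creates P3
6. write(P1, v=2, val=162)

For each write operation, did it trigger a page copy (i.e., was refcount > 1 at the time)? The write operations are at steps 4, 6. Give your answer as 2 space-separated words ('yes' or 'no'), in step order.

Op 1: fork(P0) -> P1. 3 ppages; refcounts: pp0:2 pp1:2 pp2:2
Op 2: read(P0, v0) -> 29. No state change.
Op 3: fork(P1) -> P2. 3 ppages; refcounts: pp0:3 pp1:3 pp2:3
Op 4: write(P2, v0, 184). refcount(pp0)=3>1 -> COPY to pp3. 4 ppages; refcounts: pp0:2 pp1:3 pp2:3 pp3:1
Op 5: fork(P0) -> P3. 4 ppages; refcounts: pp0:3 pp1:4 pp2:4 pp3:1
Op 6: write(P1, v2, 162). refcount(pp2)=4>1 -> COPY to pp4. 5 ppages; refcounts: pp0:3 pp1:4 pp2:3 pp3:1 pp4:1

yes yes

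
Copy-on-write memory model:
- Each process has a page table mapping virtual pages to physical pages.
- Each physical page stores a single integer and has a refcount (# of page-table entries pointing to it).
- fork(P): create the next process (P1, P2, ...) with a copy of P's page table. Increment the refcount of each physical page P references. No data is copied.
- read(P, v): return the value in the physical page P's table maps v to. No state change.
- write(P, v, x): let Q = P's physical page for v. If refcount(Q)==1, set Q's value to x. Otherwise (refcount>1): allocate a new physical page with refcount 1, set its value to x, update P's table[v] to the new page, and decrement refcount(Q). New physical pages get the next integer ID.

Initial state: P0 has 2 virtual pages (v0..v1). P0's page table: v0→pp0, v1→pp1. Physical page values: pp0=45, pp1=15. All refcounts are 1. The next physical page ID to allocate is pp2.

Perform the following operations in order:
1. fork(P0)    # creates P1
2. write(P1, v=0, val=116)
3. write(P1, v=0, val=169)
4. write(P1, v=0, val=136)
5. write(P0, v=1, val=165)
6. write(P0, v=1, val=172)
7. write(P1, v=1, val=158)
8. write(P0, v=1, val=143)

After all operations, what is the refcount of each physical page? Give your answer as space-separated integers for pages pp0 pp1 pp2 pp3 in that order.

Answer: 1 1 1 1

Derivation:
Op 1: fork(P0) -> P1. 2 ppages; refcounts: pp0:2 pp1:2
Op 2: write(P1, v0, 116). refcount(pp0)=2>1 -> COPY to pp2. 3 ppages; refcounts: pp0:1 pp1:2 pp2:1
Op 3: write(P1, v0, 169). refcount(pp2)=1 -> write in place. 3 ppages; refcounts: pp0:1 pp1:2 pp2:1
Op 4: write(P1, v0, 136). refcount(pp2)=1 -> write in place. 3 ppages; refcounts: pp0:1 pp1:2 pp2:1
Op 5: write(P0, v1, 165). refcount(pp1)=2>1 -> COPY to pp3. 4 ppages; refcounts: pp0:1 pp1:1 pp2:1 pp3:1
Op 6: write(P0, v1, 172). refcount(pp3)=1 -> write in place. 4 ppages; refcounts: pp0:1 pp1:1 pp2:1 pp3:1
Op 7: write(P1, v1, 158). refcount(pp1)=1 -> write in place. 4 ppages; refcounts: pp0:1 pp1:1 pp2:1 pp3:1
Op 8: write(P0, v1, 143). refcount(pp3)=1 -> write in place. 4 ppages; refcounts: pp0:1 pp1:1 pp2:1 pp3:1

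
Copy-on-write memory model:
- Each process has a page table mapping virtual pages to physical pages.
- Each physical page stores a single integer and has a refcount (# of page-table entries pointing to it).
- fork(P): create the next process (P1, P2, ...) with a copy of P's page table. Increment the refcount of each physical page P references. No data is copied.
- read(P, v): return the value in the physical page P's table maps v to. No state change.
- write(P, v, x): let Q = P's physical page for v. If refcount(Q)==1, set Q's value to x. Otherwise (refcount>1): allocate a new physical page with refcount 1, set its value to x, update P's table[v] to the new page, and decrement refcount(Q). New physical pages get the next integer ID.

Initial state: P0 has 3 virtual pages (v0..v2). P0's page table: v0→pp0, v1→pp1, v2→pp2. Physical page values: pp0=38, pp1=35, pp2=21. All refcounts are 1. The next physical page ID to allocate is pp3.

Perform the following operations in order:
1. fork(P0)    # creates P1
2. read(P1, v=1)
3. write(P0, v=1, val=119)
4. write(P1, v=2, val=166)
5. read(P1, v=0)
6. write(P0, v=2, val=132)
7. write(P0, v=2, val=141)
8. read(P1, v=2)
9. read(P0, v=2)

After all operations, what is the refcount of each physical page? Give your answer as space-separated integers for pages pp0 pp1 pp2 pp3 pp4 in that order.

Answer: 2 1 1 1 1

Derivation:
Op 1: fork(P0) -> P1. 3 ppages; refcounts: pp0:2 pp1:2 pp2:2
Op 2: read(P1, v1) -> 35. No state change.
Op 3: write(P0, v1, 119). refcount(pp1)=2>1 -> COPY to pp3. 4 ppages; refcounts: pp0:2 pp1:1 pp2:2 pp3:1
Op 4: write(P1, v2, 166). refcount(pp2)=2>1 -> COPY to pp4. 5 ppages; refcounts: pp0:2 pp1:1 pp2:1 pp3:1 pp4:1
Op 5: read(P1, v0) -> 38. No state change.
Op 6: write(P0, v2, 132). refcount(pp2)=1 -> write in place. 5 ppages; refcounts: pp0:2 pp1:1 pp2:1 pp3:1 pp4:1
Op 7: write(P0, v2, 141). refcount(pp2)=1 -> write in place. 5 ppages; refcounts: pp0:2 pp1:1 pp2:1 pp3:1 pp4:1
Op 8: read(P1, v2) -> 166. No state change.
Op 9: read(P0, v2) -> 141. No state change.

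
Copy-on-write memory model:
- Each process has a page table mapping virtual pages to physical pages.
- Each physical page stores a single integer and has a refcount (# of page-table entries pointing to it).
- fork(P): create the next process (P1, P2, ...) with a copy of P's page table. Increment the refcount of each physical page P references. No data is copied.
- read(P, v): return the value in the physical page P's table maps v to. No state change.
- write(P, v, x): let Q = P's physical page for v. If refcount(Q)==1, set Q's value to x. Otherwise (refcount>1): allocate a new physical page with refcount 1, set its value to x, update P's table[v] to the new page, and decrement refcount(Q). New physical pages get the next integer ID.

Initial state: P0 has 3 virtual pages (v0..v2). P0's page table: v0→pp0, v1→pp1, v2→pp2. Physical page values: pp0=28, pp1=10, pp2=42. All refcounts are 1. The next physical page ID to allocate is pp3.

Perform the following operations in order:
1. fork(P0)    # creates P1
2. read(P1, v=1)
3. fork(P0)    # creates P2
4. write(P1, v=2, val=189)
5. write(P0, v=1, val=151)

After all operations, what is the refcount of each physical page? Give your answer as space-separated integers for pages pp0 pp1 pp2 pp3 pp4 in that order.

Answer: 3 2 2 1 1

Derivation:
Op 1: fork(P0) -> P1. 3 ppages; refcounts: pp0:2 pp1:2 pp2:2
Op 2: read(P1, v1) -> 10. No state change.
Op 3: fork(P0) -> P2. 3 ppages; refcounts: pp0:3 pp1:3 pp2:3
Op 4: write(P1, v2, 189). refcount(pp2)=3>1 -> COPY to pp3. 4 ppages; refcounts: pp0:3 pp1:3 pp2:2 pp3:1
Op 5: write(P0, v1, 151). refcount(pp1)=3>1 -> COPY to pp4. 5 ppages; refcounts: pp0:3 pp1:2 pp2:2 pp3:1 pp4:1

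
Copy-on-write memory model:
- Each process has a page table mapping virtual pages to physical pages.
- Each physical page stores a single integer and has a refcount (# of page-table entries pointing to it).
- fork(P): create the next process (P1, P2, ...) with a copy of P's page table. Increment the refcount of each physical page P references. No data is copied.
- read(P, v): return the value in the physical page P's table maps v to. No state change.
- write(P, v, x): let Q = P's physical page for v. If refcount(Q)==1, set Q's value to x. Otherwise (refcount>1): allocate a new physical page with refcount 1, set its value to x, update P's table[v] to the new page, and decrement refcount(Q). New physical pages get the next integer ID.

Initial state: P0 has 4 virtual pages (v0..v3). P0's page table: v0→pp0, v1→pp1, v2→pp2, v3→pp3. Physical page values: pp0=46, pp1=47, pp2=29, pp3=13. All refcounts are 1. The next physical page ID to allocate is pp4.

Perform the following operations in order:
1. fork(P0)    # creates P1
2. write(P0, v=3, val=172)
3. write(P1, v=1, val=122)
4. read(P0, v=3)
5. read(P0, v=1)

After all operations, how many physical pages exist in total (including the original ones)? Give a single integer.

Op 1: fork(P0) -> P1. 4 ppages; refcounts: pp0:2 pp1:2 pp2:2 pp3:2
Op 2: write(P0, v3, 172). refcount(pp3)=2>1 -> COPY to pp4. 5 ppages; refcounts: pp0:2 pp1:2 pp2:2 pp3:1 pp4:1
Op 3: write(P1, v1, 122). refcount(pp1)=2>1 -> COPY to pp5. 6 ppages; refcounts: pp0:2 pp1:1 pp2:2 pp3:1 pp4:1 pp5:1
Op 4: read(P0, v3) -> 172. No state change.
Op 5: read(P0, v1) -> 47. No state change.

Answer: 6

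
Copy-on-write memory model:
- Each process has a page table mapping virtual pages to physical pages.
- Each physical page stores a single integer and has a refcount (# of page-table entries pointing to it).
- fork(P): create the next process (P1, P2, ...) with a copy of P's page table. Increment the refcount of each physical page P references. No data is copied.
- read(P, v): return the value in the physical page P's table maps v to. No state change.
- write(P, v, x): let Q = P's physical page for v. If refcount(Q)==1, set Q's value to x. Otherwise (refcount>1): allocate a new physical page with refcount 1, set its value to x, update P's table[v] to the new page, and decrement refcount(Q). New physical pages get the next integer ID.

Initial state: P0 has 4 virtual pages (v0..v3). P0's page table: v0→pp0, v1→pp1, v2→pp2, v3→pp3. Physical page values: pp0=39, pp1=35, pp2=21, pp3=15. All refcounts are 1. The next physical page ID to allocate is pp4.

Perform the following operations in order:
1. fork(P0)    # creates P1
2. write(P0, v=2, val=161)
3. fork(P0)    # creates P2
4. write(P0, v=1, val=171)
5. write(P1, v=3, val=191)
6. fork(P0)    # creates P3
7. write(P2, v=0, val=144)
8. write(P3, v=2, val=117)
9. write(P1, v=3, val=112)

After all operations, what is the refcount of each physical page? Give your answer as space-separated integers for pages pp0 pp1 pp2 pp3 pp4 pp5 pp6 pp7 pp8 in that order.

Answer: 3 2 1 3 2 2 1 1 1

Derivation:
Op 1: fork(P0) -> P1. 4 ppages; refcounts: pp0:2 pp1:2 pp2:2 pp3:2
Op 2: write(P0, v2, 161). refcount(pp2)=2>1 -> COPY to pp4. 5 ppages; refcounts: pp0:2 pp1:2 pp2:1 pp3:2 pp4:1
Op 3: fork(P0) -> P2. 5 ppages; refcounts: pp0:3 pp1:3 pp2:1 pp3:3 pp4:2
Op 4: write(P0, v1, 171). refcount(pp1)=3>1 -> COPY to pp5. 6 ppages; refcounts: pp0:3 pp1:2 pp2:1 pp3:3 pp4:2 pp5:1
Op 5: write(P1, v3, 191). refcount(pp3)=3>1 -> COPY to pp6. 7 ppages; refcounts: pp0:3 pp1:2 pp2:1 pp3:2 pp4:2 pp5:1 pp6:1
Op 6: fork(P0) -> P3. 7 ppages; refcounts: pp0:4 pp1:2 pp2:1 pp3:3 pp4:3 pp5:2 pp6:1
Op 7: write(P2, v0, 144). refcount(pp0)=4>1 -> COPY to pp7. 8 ppages; refcounts: pp0:3 pp1:2 pp2:1 pp3:3 pp4:3 pp5:2 pp6:1 pp7:1
Op 8: write(P3, v2, 117). refcount(pp4)=3>1 -> COPY to pp8. 9 ppages; refcounts: pp0:3 pp1:2 pp2:1 pp3:3 pp4:2 pp5:2 pp6:1 pp7:1 pp8:1
Op 9: write(P1, v3, 112). refcount(pp6)=1 -> write in place. 9 ppages; refcounts: pp0:3 pp1:2 pp2:1 pp3:3 pp4:2 pp5:2 pp6:1 pp7:1 pp8:1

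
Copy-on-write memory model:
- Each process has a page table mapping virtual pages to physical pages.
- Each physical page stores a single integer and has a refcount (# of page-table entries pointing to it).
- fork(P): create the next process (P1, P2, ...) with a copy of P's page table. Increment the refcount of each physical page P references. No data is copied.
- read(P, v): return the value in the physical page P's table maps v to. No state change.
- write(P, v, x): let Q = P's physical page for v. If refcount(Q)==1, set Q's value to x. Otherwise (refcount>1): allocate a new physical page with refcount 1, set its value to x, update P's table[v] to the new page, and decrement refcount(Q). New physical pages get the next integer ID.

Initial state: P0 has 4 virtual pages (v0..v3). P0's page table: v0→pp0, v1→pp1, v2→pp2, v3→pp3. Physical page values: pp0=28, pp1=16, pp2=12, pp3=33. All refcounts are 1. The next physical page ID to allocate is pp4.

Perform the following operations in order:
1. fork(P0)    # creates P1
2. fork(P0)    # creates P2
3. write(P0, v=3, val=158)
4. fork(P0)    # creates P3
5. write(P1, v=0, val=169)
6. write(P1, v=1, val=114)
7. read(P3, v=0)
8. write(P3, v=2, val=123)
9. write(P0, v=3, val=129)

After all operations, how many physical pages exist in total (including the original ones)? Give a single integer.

Op 1: fork(P0) -> P1. 4 ppages; refcounts: pp0:2 pp1:2 pp2:2 pp3:2
Op 2: fork(P0) -> P2. 4 ppages; refcounts: pp0:3 pp1:3 pp2:3 pp3:3
Op 3: write(P0, v3, 158). refcount(pp3)=3>1 -> COPY to pp4. 5 ppages; refcounts: pp0:3 pp1:3 pp2:3 pp3:2 pp4:1
Op 4: fork(P0) -> P3. 5 ppages; refcounts: pp0:4 pp1:4 pp2:4 pp3:2 pp4:2
Op 5: write(P1, v0, 169). refcount(pp0)=4>1 -> COPY to pp5. 6 ppages; refcounts: pp0:3 pp1:4 pp2:4 pp3:2 pp4:2 pp5:1
Op 6: write(P1, v1, 114). refcount(pp1)=4>1 -> COPY to pp6. 7 ppages; refcounts: pp0:3 pp1:3 pp2:4 pp3:2 pp4:2 pp5:1 pp6:1
Op 7: read(P3, v0) -> 28. No state change.
Op 8: write(P3, v2, 123). refcount(pp2)=4>1 -> COPY to pp7. 8 ppages; refcounts: pp0:3 pp1:3 pp2:3 pp3:2 pp4:2 pp5:1 pp6:1 pp7:1
Op 9: write(P0, v3, 129). refcount(pp4)=2>1 -> COPY to pp8. 9 ppages; refcounts: pp0:3 pp1:3 pp2:3 pp3:2 pp4:1 pp5:1 pp6:1 pp7:1 pp8:1

Answer: 9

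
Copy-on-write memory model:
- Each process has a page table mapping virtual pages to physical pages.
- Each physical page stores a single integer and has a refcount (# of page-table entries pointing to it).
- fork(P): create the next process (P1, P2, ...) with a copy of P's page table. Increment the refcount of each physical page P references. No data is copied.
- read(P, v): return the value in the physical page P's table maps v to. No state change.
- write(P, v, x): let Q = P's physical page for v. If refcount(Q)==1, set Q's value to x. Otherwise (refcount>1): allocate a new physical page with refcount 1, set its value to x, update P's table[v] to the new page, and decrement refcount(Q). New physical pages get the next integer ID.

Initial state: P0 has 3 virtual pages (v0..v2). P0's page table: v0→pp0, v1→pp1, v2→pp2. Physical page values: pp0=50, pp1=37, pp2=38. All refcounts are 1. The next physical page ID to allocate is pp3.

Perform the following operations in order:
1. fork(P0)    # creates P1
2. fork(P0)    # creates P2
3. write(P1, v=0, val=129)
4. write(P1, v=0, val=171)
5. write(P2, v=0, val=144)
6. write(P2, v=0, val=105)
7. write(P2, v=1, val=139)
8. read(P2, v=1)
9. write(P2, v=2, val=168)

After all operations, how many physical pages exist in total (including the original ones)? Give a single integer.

Op 1: fork(P0) -> P1. 3 ppages; refcounts: pp0:2 pp1:2 pp2:2
Op 2: fork(P0) -> P2. 3 ppages; refcounts: pp0:3 pp1:3 pp2:3
Op 3: write(P1, v0, 129). refcount(pp0)=3>1 -> COPY to pp3. 4 ppages; refcounts: pp0:2 pp1:3 pp2:3 pp3:1
Op 4: write(P1, v0, 171). refcount(pp3)=1 -> write in place. 4 ppages; refcounts: pp0:2 pp1:3 pp2:3 pp3:1
Op 5: write(P2, v0, 144). refcount(pp0)=2>1 -> COPY to pp4. 5 ppages; refcounts: pp0:1 pp1:3 pp2:3 pp3:1 pp4:1
Op 6: write(P2, v0, 105). refcount(pp4)=1 -> write in place. 5 ppages; refcounts: pp0:1 pp1:3 pp2:3 pp3:1 pp4:1
Op 7: write(P2, v1, 139). refcount(pp1)=3>1 -> COPY to pp5. 6 ppages; refcounts: pp0:1 pp1:2 pp2:3 pp3:1 pp4:1 pp5:1
Op 8: read(P2, v1) -> 139. No state change.
Op 9: write(P2, v2, 168). refcount(pp2)=3>1 -> COPY to pp6. 7 ppages; refcounts: pp0:1 pp1:2 pp2:2 pp3:1 pp4:1 pp5:1 pp6:1

Answer: 7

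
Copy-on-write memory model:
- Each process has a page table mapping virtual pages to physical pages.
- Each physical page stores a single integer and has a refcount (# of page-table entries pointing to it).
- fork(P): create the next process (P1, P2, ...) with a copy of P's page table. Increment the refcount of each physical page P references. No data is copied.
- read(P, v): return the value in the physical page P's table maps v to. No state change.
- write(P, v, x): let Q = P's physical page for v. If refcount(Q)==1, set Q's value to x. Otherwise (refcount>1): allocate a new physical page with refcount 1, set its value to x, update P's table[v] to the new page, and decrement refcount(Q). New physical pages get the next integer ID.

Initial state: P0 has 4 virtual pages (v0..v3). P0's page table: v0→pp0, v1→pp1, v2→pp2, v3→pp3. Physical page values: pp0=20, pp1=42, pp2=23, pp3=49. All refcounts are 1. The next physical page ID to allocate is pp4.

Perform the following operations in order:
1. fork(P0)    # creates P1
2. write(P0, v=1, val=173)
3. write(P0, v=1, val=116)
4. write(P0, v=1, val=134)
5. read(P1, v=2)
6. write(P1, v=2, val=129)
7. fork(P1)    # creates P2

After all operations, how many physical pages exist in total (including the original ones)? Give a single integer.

Answer: 6

Derivation:
Op 1: fork(P0) -> P1. 4 ppages; refcounts: pp0:2 pp1:2 pp2:2 pp3:2
Op 2: write(P0, v1, 173). refcount(pp1)=2>1 -> COPY to pp4. 5 ppages; refcounts: pp0:2 pp1:1 pp2:2 pp3:2 pp4:1
Op 3: write(P0, v1, 116). refcount(pp4)=1 -> write in place. 5 ppages; refcounts: pp0:2 pp1:1 pp2:2 pp3:2 pp4:1
Op 4: write(P0, v1, 134). refcount(pp4)=1 -> write in place. 5 ppages; refcounts: pp0:2 pp1:1 pp2:2 pp3:2 pp4:1
Op 5: read(P1, v2) -> 23. No state change.
Op 6: write(P1, v2, 129). refcount(pp2)=2>1 -> COPY to pp5. 6 ppages; refcounts: pp0:2 pp1:1 pp2:1 pp3:2 pp4:1 pp5:1
Op 7: fork(P1) -> P2. 6 ppages; refcounts: pp0:3 pp1:2 pp2:1 pp3:3 pp4:1 pp5:2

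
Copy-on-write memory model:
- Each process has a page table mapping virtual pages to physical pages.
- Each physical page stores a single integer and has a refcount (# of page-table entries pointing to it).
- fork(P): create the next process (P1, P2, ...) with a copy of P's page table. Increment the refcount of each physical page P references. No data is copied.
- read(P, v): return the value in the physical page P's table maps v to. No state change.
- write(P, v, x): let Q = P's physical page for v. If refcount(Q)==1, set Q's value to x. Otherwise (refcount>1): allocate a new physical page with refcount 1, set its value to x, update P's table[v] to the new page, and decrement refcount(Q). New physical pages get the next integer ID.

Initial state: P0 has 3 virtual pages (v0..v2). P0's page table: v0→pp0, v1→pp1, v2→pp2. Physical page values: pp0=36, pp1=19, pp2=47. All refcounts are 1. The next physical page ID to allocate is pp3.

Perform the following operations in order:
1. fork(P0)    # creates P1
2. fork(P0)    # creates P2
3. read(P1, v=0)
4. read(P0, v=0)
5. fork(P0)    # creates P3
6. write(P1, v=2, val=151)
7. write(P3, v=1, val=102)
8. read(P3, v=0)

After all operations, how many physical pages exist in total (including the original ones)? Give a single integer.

Op 1: fork(P0) -> P1. 3 ppages; refcounts: pp0:2 pp1:2 pp2:2
Op 2: fork(P0) -> P2. 3 ppages; refcounts: pp0:3 pp1:3 pp2:3
Op 3: read(P1, v0) -> 36. No state change.
Op 4: read(P0, v0) -> 36. No state change.
Op 5: fork(P0) -> P3. 3 ppages; refcounts: pp0:4 pp1:4 pp2:4
Op 6: write(P1, v2, 151). refcount(pp2)=4>1 -> COPY to pp3. 4 ppages; refcounts: pp0:4 pp1:4 pp2:3 pp3:1
Op 7: write(P3, v1, 102). refcount(pp1)=4>1 -> COPY to pp4. 5 ppages; refcounts: pp0:4 pp1:3 pp2:3 pp3:1 pp4:1
Op 8: read(P3, v0) -> 36. No state change.

Answer: 5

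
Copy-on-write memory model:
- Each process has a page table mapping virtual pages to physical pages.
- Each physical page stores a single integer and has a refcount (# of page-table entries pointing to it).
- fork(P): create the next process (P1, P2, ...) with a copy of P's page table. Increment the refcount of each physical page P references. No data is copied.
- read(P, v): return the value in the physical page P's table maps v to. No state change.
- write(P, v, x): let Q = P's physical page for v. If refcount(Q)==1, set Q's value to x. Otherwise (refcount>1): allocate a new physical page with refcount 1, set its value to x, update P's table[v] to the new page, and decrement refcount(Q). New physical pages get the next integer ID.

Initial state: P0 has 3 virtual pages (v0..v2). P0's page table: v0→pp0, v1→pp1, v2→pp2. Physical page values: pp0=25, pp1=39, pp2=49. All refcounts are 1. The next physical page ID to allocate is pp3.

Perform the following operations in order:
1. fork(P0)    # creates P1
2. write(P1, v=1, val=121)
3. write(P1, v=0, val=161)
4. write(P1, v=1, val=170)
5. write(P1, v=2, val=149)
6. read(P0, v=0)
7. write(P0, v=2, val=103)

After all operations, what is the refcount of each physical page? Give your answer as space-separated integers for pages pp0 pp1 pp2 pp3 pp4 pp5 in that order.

Op 1: fork(P0) -> P1. 3 ppages; refcounts: pp0:2 pp1:2 pp2:2
Op 2: write(P1, v1, 121). refcount(pp1)=2>1 -> COPY to pp3. 4 ppages; refcounts: pp0:2 pp1:1 pp2:2 pp3:1
Op 3: write(P1, v0, 161). refcount(pp0)=2>1 -> COPY to pp4. 5 ppages; refcounts: pp0:1 pp1:1 pp2:2 pp3:1 pp4:1
Op 4: write(P1, v1, 170). refcount(pp3)=1 -> write in place. 5 ppages; refcounts: pp0:1 pp1:1 pp2:2 pp3:1 pp4:1
Op 5: write(P1, v2, 149). refcount(pp2)=2>1 -> COPY to pp5. 6 ppages; refcounts: pp0:1 pp1:1 pp2:1 pp3:1 pp4:1 pp5:1
Op 6: read(P0, v0) -> 25. No state change.
Op 7: write(P0, v2, 103). refcount(pp2)=1 -> write in place. 6 ppages; refcounts: pp0:1 pp1:1 pp2:1 pp3:1 pp4:1 pp5:1

Answer: 1 1 1 1 1 1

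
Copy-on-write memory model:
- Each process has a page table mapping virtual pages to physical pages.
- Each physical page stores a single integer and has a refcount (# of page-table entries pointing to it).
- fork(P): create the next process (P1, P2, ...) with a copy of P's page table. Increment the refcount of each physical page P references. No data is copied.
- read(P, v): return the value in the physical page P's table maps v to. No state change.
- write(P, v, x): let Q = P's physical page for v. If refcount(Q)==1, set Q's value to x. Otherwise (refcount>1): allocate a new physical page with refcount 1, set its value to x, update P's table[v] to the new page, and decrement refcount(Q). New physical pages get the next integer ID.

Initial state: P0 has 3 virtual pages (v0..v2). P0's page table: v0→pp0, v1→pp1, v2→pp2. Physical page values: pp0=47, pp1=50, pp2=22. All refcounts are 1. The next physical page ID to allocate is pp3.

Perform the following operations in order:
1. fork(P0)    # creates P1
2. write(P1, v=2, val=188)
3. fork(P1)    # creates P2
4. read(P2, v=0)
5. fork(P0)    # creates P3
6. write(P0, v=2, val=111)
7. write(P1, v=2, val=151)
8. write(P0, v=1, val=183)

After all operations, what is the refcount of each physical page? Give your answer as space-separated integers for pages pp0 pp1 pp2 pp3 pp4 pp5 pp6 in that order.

Op 1: fork(P0) -> P1. 3 ppages; refcounts: pp0:2 pp1:2 pp2:2
Op 2: write(P1, v2, 188). refcount(pp2)=2>1 -> COPY to pp3. 4 ppages; refcounts: pp0:2 pp1:2 pp2:1 pp3:1
Op 3: fork(P1) -> P2. 4 ppages; refcounts: pp0:3 pp1:3 pp2:1 pp3:2
Op 4: read(P2, v0) -> 47. No state change.
Op 5: fork(P0) -> P3. 4 ppages; refcounts: pp0:4 pp1:4 pp2:2 pp3:2
Op 6: write(P0, v2, 111). refcount(pp2)=2>1 -> COPY to pp4. 5 ppages; refcounts: pp0:4 pp1:4 pp2:1 pp3:2 pp4:1
Op 7: write(P1, v2, 151). refcount(pp3)=2>1 -> COPY to pp5. 6 ppages; refcounts: pp0:4 pp1:4 pp2:1 pp3:1 pp4:1 pp5:1
Op 8: write(P0, v1, 183). refcount(pp1)=4>1 -> COPY to pp6. 7 ppages; refcounts: pp0:4 pp1:3 pp2:1 pp3:1 pp4:1 pp5:1 pp6:1

Answer: 4 3 1 1 1 1 1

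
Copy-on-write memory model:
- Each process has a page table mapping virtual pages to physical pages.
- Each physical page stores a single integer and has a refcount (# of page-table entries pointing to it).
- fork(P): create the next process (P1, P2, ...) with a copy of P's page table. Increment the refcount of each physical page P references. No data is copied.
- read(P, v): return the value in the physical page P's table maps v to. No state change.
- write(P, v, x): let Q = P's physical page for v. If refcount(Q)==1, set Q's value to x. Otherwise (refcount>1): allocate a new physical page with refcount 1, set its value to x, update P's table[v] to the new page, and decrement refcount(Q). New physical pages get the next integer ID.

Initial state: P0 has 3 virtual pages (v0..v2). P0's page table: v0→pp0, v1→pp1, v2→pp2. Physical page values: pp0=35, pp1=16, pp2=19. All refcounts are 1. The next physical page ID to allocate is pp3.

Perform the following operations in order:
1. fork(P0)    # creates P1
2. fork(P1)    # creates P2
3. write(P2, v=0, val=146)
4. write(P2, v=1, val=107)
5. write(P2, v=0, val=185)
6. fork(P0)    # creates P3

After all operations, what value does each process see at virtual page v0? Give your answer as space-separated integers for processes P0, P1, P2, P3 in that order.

Answer: 35 35 185 35

Derivation:
Op 1: fork(P0) -> P1. 3 ppages; refcounts: pp0:2 pp1:2 pp2:2
Op 2: fork(P1) -> P2. 3 ppages; refcounts: pp0:3 pp1:3 pp2:3
Op 3: write(P2, v0, 146). refcount(pp0)=3>1 -> COPY to pp3. 4 ppages; refcounts: pp0:2 pp1:3 pp2:3 pp3:1
Op 4: write(P2, v1, 107). refcount(pp1)=3>1 -> COPY to pp4. 5 ppages; refcounts: pp0:2 pp1:2 pp2:3 pp3:1 pp4:1
Op 5: write(P2, v0, 185). refcount(pp3)=1 -> write in place. 5 ppages; refcounts: pp0:2 pp1:2 pp2:3 pp3:1 pp4:1
Op 6: fork(P0) -> P3. 5 ppages; refcounts: pp0:3 pp1:3 pp2:4 pp3:1 pp4:1
P0: v0 -> pp0 = 35
P1: v0 -> pp0 = 35
P2: v0 -> pp3 = 185
P3: v0 -> pp0 = 35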